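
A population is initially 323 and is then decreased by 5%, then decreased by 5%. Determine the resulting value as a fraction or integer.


Start: 323
Step 1: decrease by 5% => multiply by 95/100
  323 * 95/100 = 6137/20
Step 2: decrease by 5% => multiply by 95/100
  6137/20 * 95/100 = 116603/400
Final value = 116603/400

116603/400


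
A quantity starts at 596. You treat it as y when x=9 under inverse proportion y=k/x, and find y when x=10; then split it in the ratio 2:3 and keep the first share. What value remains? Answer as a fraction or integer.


Start with 596.
Step 1: Inverse prop: k = (596)*9; new y = k/10 = 596*9/10 = 2682/5
Step 2: Split 2:3, first share = 2682/5 * 2/5 = 5364/25
Final result = 5364/25

5364/25


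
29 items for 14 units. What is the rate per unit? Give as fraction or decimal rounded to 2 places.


Total items = 29
Number of units = 14
Unit rate = 29 / 14
= 2.07 items per unit

2.07


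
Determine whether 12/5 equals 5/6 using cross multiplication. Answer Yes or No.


Cross multiply to check 12/5 = 5/6
Left cross product: 12 * 6 = 72
Right cross product: 5 * 5 = 25
72 != 25
Not equal, so proportions differ => No

No


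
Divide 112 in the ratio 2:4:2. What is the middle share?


Ratio = 2:4:2
Total parts = 2 + 4 + 2 = 8
Value per part = 112 / 8 = 14
First share = 2 * 14 = 28
Middle share = 4 * 14 = 56
Third share = 2 * 14 = 28

56


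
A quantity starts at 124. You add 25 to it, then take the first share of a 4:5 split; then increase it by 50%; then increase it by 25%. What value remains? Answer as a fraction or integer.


Start with 124.
Step 1: Add 25: 124+25=149; split 4:5 first = 149*4/9 = 596/9
Step 2: Increase by 50%: 596/9 * 150/100 = 298/3
Step 3: Increase by 25%: 298/3 * 125/100 = 745/6
Final result = 745/6

745/6


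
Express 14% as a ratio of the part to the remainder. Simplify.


Part = 14%, Remainder = 86%
Ratio = 14:86
GCD(14, 86) = 2
Simplify: 7:43 = 7:43

7:43


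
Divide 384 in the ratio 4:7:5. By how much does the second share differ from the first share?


Total parts = 4 + 7 + 5 = 16
Value per part = 384 / 16 = 24
Shares: 4*24=96, 7*24=168, 5*24=120
Second share = 168, first share = 96
Difference = |168 - 96| = 72

72


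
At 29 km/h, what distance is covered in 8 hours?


Using distance = speed * time
Speed = 29 km/h
Time = 8 hours
Distance = 29 * 8
= 232 km

232


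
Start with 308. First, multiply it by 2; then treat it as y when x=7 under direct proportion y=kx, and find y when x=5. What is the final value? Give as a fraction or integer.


Start with 308.
Step 1: Multiply by 2: 308 * 2 = 616
Step 2: Direct prop: k = (616)/7; new y = k*5 = 616*5/7 = 440
Final result = 440

440


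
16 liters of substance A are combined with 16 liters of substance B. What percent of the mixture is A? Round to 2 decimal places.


Volume of A = 16 L
Volume of B = 16 L
Total volume = 16 + 16 = 32 L
Percentage of A = (16/32) * 100
= 50.00%

50.00


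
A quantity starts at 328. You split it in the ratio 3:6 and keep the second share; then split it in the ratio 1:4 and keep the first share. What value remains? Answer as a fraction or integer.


Start with 328.
Step 1: Split 3:6, second share = 328 * 6/9 = 656/3
Step 2: Split 1:4, first share = 656/3 * 1/5 = 656/15
Final result = 656/15

656/15


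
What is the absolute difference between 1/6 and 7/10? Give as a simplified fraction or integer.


Simplify: 1/6 = 1/6 and 7/10 = 7/10
Find common denominator: LCD = 30
Convert: 5/30 and 21/30
Difference = |5 - 21|/30 = 16/30
Simplified = 8/15

8/15


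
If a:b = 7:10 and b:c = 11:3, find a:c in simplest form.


Given a:b = 7:10 and b:c = 11:3
Make b consistent. Multiply first ratio by 11: a:b = 77:110
Multiply second ratio by 10: b:c = 110:30
Now b = 110 in both, so a:b:c = 77:110:30
Therefore a:c = 77:30
Simplify by GCD: a:c = 77:30

77:30


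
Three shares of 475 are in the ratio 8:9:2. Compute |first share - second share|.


Total parts = 8 + 9 + 2 = 19
Value per part = 475 / 19 = 25
Shares: 8*25=200, 9*25=225, 2*25=50
First share = 200, second share = 225
Difference = |200 - 225| = 25

25


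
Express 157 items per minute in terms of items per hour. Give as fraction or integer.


Converting from per minute to per hour
Rate = 157 items per minute
Multiply by 60: 157 * 60
= 9420 items per hour

9420


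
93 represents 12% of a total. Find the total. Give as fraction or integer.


Given: 93 is 12% of the whole
Set up: 93 = 12/100 * whole
whole = 93 * 100 / 12
whole = 9300 / 12
whole = 775

775


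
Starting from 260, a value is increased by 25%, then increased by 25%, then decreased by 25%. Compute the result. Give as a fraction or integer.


Start: 260
Step 1: increase by 25% => multiply by 125/100
  260 * 125/100 = 325
Step 2: increase by 25% => multiply by 125/100
  325 * 125/100 = 1625/4
Step 3: decrease by 25% => multiply by 75/100
  1625/4 * 75/100 = 4875/16
Final value = 4875/16

4875/16


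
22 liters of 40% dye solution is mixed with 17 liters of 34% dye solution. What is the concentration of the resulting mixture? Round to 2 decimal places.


Solute in mixture 1 = 40% of 22 L = 22*40/100 = 44/5 L
Solute in mixture 2 = 34% of 17 L = 17*34/100 = 289/50 L
Total solute = 44/5 + 289/50 = 729/50 L
Total volume = 22 + 17 = 39 L
Final concentration = 729/50/39 * 100 = 37.38%

37.38


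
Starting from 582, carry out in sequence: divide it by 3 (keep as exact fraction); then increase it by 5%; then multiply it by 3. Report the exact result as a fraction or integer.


Start with 582.
Step 1: Divide by 3: 582 / 3 = 194
Step 2: Increase by 5%: 194 * 105/100 = 2037/10
Step 3: Multiply by 3: 2037/10 * 3 = 6111/10
Final result = 6111/10

6111/10


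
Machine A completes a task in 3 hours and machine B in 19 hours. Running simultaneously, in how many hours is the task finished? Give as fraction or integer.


Rate of A = 1/3 job per hour
Rate of B = 1/19 job per hour
Combined rate = 1/3 + 1/19
Find common denominator: (19 + 3)/(3*19) = 22/57
Combined rate = 22/57 job per hour
Time together = 1 / (22/57) = 57/22 hours

57/22


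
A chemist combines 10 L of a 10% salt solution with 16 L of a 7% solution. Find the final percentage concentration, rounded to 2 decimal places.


Solute in mixture 1 = 10% of 10 L = 10*10/100 = 1 L
Solute in mixture 2 = 7% of 16 L = 16*7/100 = 28/25 L
Total solute = 1 + 28/25 = 53/25 L
Total volume = 10 + 16 = 26 L
Final concentration = 53/25/26 * 100 = 8.15%

8.15


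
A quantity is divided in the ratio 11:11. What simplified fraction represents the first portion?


Total parts = 11 + 11 = 22
First part fraction = 11/22
Simplify: 11/22 = 1/2

1/2


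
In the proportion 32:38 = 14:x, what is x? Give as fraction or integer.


Setting up: 32/38 = 14/x
Cross multiply: 32 * x = 38 * 14
32x = 532
x = 532/32
x = 133/8

133/8


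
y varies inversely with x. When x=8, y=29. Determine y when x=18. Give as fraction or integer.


Inverse proportion: y = k/x
Find k: k = 8 * 29 = 232
Compute y at x=18: y = 232/18
y = 116/9

116/9


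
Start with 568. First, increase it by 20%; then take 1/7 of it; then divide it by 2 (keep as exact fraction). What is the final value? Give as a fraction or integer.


Start with 568.
Step 1: Increase by 20%: 568 * 120/100 = 3408/5
Step 2: Take 1/7: 3408/5 * 1/7 = 3408/35
Step 3: Divide by 2: 3408/35 / 2 = 1704/35
Final result = 1704/35

1704/35


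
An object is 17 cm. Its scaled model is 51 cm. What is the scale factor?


Original length = 17 cm
Scaled length = 51 cm
Scale factor = 51 / 17
= 3

3


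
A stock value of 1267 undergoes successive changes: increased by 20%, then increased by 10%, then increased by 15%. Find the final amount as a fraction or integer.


Start: 1267
Step 1: increase by 20% => multiply by 120/100
  1267 * 120/100 = 7602/5
Step 2: increase by 10% => multiply by 110/100
  7602/5 * 110/100 = 41811/25
Step 3: increase by 15% => multiply by 115/100
  41811/25 * 115/100 = 961653/500
Final value = 961653/500

961653/500


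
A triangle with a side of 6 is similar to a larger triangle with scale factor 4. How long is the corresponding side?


Similar triangles have proportional sides
Scale factor = 4
Smaller side = 6
Corresponding larger side = 6 * 4
= 24

24


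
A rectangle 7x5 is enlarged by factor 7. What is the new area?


Original dimensions: 7 x 5
Enlargement factor = 7
New width = 7 * 7 = 49
New height = 5 * 7 = 35
New area = 49 * 35 = 1715

1715


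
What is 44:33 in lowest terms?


Find GCD(44, 33)
GCD = 11
Divide both by 11: 44/11 = 4, 33/11 = 3
Simplified ratio = 4:3

4:3


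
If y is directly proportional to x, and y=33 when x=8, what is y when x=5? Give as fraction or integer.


Direct proportion: y = kx
Find k: k = 33/8 = 33/8
Compute y at x=5: y = 33/8 * 5
y = 165/8

165/8


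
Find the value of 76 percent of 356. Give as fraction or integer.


Compute 76% of 356
Convert percentage: 76% = 76/100
Multiply: 356 * 76/100
= 27056/100
= 6764/25

6764/25


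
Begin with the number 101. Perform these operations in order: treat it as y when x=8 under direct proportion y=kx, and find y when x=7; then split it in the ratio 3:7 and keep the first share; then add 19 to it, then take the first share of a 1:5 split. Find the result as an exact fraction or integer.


Start with 101.
Step 1: Direct prop: k = (101)/8; new y = k*7 = 101*7/8 = 707/8
Step 2: Split 3:7, first share = 707/8 * 3/10 = 2121/80
Step 3: Add 19: 2121/80+19=3641/80; split 1:5 first = 3641/80*1/6 = 3641/480
Final result = 3641/480

3641/480


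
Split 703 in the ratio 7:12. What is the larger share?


Total parts = 7 + 12 = 19
Value per part = 703 / 19 = 37
First share = 7 * 37 = 259
Second share = 12 * 37 = 444
Larger share = 444

444


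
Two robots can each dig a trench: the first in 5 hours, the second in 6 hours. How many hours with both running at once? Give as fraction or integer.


Rate of A = 1/5 job per hour
Rate of B = 1/6 job per hour
Combined rate = 1/5 + 1/6
Find common denominator: (6 + 5)/(5*6) = 11/30
Combined rate = 11/30 job per hour
Time together = 1 / (11/30) = 30/11 hours

30/11


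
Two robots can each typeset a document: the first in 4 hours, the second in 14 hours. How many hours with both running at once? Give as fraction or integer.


Rate of A = 1/4 job per hour
Rate of B = 1/14 job per hour
Combined rate = 1/4 + 1/14
Find common denominator: (14 + 4)/(4*14) = 18/56
Combined rate = 9/28 job per hour
Time together = 1 / (9/28) = 28/9 hours

28/9


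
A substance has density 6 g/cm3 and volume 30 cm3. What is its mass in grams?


Using mass = density * volume
Density = 6 g/cm3
Volume = 30 cm3
Mass = 6 * 30
= 180 g

180


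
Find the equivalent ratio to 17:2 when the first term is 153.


Original ratio: 17:2
First term target: 153
Scale factor = 153 / 17 = 9
Multiply second term: 2 * 9 = 18
Equivalent ratio = 153:18

153:18


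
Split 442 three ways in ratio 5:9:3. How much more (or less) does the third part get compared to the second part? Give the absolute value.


Total parts = 5 + 9 + 3 = 17
Value per part = 442 / 17 = 26
Shares: 5*26=130, 9*26=234, 3*26=78
Third share = 78, second share = 234
Difference = |78 - 234| = 156

156


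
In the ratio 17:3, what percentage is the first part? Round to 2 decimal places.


Total parts = 17 + 3 = 20
First part fraction = 17/20
Percentage = (17/20) * 100
= 0.85 * 100
= 85.00%

85.00


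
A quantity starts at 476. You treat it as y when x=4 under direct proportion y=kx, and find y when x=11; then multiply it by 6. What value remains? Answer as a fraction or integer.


Start with 476.
Step 1: Direct prop: k = (476)/4; new y = k*11 = 476*11/4 = 1309
Step 2: Multiply by 6: 1309 * 6 = 7854
Final result = 7854

7854


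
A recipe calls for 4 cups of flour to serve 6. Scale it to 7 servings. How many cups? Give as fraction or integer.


Original: 4 cups for 6 servings
Target servings = 7
Scaling factor = 7/6
New amount = 4 * 7/6
= 28/6
= 14/3 cups

14/3


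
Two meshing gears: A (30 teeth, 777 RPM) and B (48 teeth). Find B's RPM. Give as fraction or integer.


Gear ratio: teeth_A * RPM_A = teeth_B * RPM_B
30 * 777 = 48 * RPM_B
23310 = 48 * RPM_B
RPM_B = 23310 / 48
RPM_B = 3885/8

3885/8


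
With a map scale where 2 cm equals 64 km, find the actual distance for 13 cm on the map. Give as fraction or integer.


Map scale: 2 cm = 64 km
Measured distance on map = 13 cm
Set up proportion: 13 * 64 / 2
= 832 / 2
= 416 km

416


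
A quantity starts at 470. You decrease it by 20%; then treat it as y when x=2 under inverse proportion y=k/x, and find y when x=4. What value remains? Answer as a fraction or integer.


Start with 470.
Step 1: Decrease by 20%: 470 * 80/100 = 376
Step 2: Inverse prop: k = (376)*2; new y = k/4 = 376*2/4 = 188
Final result = 188

188


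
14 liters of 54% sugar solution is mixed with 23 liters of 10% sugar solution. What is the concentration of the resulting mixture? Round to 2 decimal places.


Solute in mixture 1 = 54% of 14 L = 14*54/100 = 189/25 L
Solute in mixture 2 = 10% of 23 L = 23*10/100 = 23/10 L
Total solute = 189/25 + 23/10 = 493/50 L
Total volume = 14 + 23 = 37 L
Final concentration = 493/50/37 * 100 = 26.65%

26.65


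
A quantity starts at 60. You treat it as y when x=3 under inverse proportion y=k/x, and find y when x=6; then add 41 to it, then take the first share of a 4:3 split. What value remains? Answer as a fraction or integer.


Start with 60.
Step 1: Inverse prop: k = (60)*3; new y = k/6 = 60*3/6 = 30
Step 2: Add 41: 30+41=71; split 4:3 first = 71*4/7 = 284/7
Final result = 284/7

284/7


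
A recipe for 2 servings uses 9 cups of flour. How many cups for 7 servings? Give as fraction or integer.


Original: 9 cups for 2 servings
Target servings = 7
Scaling factor = 7/2
New amount = 9 * 7/2
= 63/2
= 63/2 cups

63/2


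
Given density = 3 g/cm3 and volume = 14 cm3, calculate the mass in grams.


Using mass = density * volume
Density = 3 g/cm3
Volume = 14 cm3
Mass = 3 * 14
= 42 g

42


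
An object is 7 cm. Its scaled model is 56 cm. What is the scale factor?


Original length = 7 cm
Scaled length = 56 cm
Scale factor = 56 / 7
= 8

8


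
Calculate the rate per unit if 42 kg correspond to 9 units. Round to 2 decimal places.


Total kg = 42
Number of units = 9
Unit rate = 42 / 9
= 4.67 kg per unit

4.67


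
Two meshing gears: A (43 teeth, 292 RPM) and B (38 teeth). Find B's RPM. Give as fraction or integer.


Gear ratio: teeth_A * RPM_A = teeth_B * RPM_B
43 * 292 = 38 * RPM_B
12556 = 38 * RPM_B
RPM_B = 12556 / 38
RPM_B = 6278/19

6278/19


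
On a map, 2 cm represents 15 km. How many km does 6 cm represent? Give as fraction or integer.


Map scale: 2 cm = 15 km
Measured distance on map = 6 cm
Set up proportion: 6 * 15 / 2
= 90 / 2
= 45 km

45


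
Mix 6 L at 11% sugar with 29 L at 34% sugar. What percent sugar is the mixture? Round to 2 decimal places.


Solute in mixture 1 = 11% of 6 L = 6*11/100 = 33/50 L
Solute in mixture 2 = 34% of 29 L = 29*34/100 = 493/50 L
Total solute = 33/50 + 493/50 = 263/25 L
Total volume = 6 + 29 = 35 L
Final concentration = 263/25/35 * 100 = 30.06%

30.06


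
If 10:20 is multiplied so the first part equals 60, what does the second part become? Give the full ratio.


Original ratio: 10:20
First term target: 60
Scale factor = 60 / 10 = 6
Multiply second term: 20 * 6 = 120
Equivalent ratio = 60:120

60:120


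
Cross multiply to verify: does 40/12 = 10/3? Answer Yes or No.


Cross multiply to check 40/12 = 10/3
Left cross product: 40 * 3 = 120
Right cross product: 12 * 10 = 120
120 = 120
Equal, so proportions match => Yes

Yes


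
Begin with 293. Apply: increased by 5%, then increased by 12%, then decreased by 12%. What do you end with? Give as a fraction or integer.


Start: 293
Step 1: increase by 5% => multiply by 105/100
  293 * 105/100 = 6153/20
Step 2: increase by 12% => multiply by 112/100
  6153/20 * 112/100 = 43071/125
Step 3: decrease by 12% => multiply by 88/100
  43071/125 * 88/100 = 947562/3125
Final value = 947562/3125

947562/3125


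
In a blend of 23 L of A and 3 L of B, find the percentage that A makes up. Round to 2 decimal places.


Volume of A = 23 L
Volume of B = 3 L
Total volume = 23 + 3 = 26 L
Percentage of A = (23/26) * 100
= 88.46%

88.46


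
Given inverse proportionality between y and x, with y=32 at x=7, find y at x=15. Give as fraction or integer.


Inverse proportion: y = k/x
Find k: k = 7 * 32 = 224
Compute y at x=15: y = 224/15
y = 224/15

224/15


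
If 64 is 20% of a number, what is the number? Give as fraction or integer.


Given: 64 is 20% of the whole
Set up: 64 = 20/100 * whole
whole = 64 * 100 / 20
whole = 6400 / 20
whole = 320

320


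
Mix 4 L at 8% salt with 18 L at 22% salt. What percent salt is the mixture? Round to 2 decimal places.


Solute in mixture 1 = 8% of 4 L = 4*8/100 = 8/25 L
Solute in mixture 2 = 22% of 18 L = 18*22/100 = 99/25 L
Total solute = 8/25 + 99/25 = 107/25 L
Total volume = 4 + 18 = 22 L
Final concentration = 107/25/22 * 100 = 19.45%

19.45


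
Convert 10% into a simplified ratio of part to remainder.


Part = 10%, Remainder = 90%
Ratio = 10:90
GCD(10, 90) = 10
Simplify: 1:9 = 1:9

1:9


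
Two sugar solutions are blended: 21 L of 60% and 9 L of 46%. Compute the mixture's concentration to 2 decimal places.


Solute in mixture 1 = 60% of 21 L = 21*60/100 = 63/5 L
Solute in mixture 2 = 46% of 9 L = 9*46/100 = 207/50 L
Total solute = 63/5 + 207/50 = 837/50 L
Total volume = 21 + 9 = 30 L
Final concentration = 837/50/30 * 100 = 55.80%

55.80


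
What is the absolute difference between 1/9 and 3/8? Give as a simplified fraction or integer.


Simplify: 1/9 = 1/9 and 3/8 = 3/8
Find common denominator: LCD = 72
Convert: 8/72 and 27/72
Difference = |8 - 27|/72 = 19/72
Simplified = 19/72

19/72


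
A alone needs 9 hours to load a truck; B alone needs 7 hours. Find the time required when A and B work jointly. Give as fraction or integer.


Rate of A = 1/9 job per hour
Rate of B = 1/7 job per hour
Combined rate = 1/9 + 1/7
Find common denominator: (7 + 9)/(9*7) = 16/63
Combined rate = 16/63 job per hour
Time together = 1 / (16/63) = 63/16 hours

63/16


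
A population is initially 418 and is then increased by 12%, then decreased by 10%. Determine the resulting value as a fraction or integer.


Start: 418
Step 1: increase by 12% => multiply by 112/100
  418 * 112/100 = 11704/25
Step 2: decrease by 10% => multiply by 90/100
  11704/25 * 90/100 = 52668/125
Final value = 52668/125

52668/125


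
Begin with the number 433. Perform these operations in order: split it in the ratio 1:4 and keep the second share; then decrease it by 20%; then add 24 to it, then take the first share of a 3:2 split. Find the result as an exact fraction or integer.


Start with 433.
Step 1: Split 1:4, second share = 433 * 4/5 = 1732/5
Step 2: Decrease by 20%: 1732/5 * 80/100 = 6928/25
Step 3: Add 24: 6928/25+24=7528/25; split 3:2 first = 7528/25*3/5 = 22584/125
Final result = 22584/125

22584/125


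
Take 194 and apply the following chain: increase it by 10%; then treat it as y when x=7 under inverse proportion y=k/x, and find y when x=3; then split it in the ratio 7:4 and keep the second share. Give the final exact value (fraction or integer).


Start with 194.
Step 1: Increase by 10%: 194 * 110/100 = 1067/5
Step 2: Inverse prop: k = (1067/5)*7; new y = k/3 = 1067/5*7/3 = 7469/15
Step 3: Split 7:4, second share = 7469/15 * 4/11 = 2716/15
Final result = 2716/15

2716/15


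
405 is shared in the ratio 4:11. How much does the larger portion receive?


Total parts = 4 + 11 = 15
Value per part = 405 / 15 = 27
First share = 4 * 27 = 108
Second share = 11 * 27 = 297
Larger share = 297

297


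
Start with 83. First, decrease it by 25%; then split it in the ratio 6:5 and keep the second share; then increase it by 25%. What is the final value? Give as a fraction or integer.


Start with 83.
Step 1: Decrease by 25%: 83 * 75/100 = 249/4
Step 2: Split 6:5, second share = 249/4 * 5/11 = 1245/44
Step 3: Increase by 25%: 1245/44 * 125/100 = 6225/176
Final result = 6225/176

6225/176


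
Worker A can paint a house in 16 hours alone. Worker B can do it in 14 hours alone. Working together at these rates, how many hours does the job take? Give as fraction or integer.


Rate of A = 1/16 job per hour
Rate of B = 1/14 job per hour
Combined rate = 1/16 + 1/14
Find common denominator: (14 + 16)/(16*14) = 30/224
Combined rate = 15/112 job per hour
Time together = 1 / (15/112) = 112/15 hours

112/15


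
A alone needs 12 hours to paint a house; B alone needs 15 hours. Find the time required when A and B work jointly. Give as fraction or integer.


Rate of A = 1/12 job per hour
Rate of B = 1/15 job per hour
Combined rate = 1/12 + 1/15
Find common denominator: (15 + 12)/(12*15) = 27/180
Combined rate = 3/20 job per hour
Time together = 1 / (3/20) = 20/3 hours

20/3


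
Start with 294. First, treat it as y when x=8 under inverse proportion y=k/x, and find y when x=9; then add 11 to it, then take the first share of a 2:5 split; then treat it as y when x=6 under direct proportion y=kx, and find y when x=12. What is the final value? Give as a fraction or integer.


Start with 294.
Step 1: Inverse prop: k = (294)*8; new y = k/9 = 294*8/9 = 784/3
Step 2: Add 11: 784/3+11=817/3; split 2:5 first = 817/3*2/7 = 1634/21
Step 3: Direct prop: k = (1634/21)/6; new y = k*12 = 1634/21*12/6 = 3268/21
Final result = 3268/21

3268/21


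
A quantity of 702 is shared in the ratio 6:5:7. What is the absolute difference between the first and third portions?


Total parts = 6 + 5 + 7 = 18
Value per part = 702 / 18 = 39
Shares: 6*39=234, 5*39=195, 7*39=273
First share = 234, third share = 273
Difference = |234 - 273| = 39

39


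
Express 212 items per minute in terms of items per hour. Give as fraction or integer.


Converting from per minute to per hour
Rate = 212 items per minute
Multiply by 60: 212 * 60
= 12720 items per hour

12720


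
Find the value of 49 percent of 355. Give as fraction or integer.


Compute 49% of 355
Convert percentage: 49% = 49/100
Multiply: 355 * 49/100
= 17395/100
= 3479/20

3479/20


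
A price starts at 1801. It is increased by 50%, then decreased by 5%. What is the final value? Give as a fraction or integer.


Start: 1801
Step 1: increase by 50% => multiply by 150/100
  1801 * 150/100 = 5403/2
Step 2: decrease by 5% => multiply by 95/100
  5403/2 * 95/100 = 102657/40
Final value = 102657/40

102657/40


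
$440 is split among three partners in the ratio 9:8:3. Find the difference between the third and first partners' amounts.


Total parts = 9 + 8 + 3 = 20
Value per part = 440 / 20 = 22
Shares: 9*22=198, 8*22=176, 3*22=66
Third share = 66, first share = 198
Difference = |66 - 198| = 132

132


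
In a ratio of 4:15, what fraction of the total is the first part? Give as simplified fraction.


Total parts = 4 + 15 = 19
First part fraction = 4/19
Simplify: 4/19 = 4/19

4/19


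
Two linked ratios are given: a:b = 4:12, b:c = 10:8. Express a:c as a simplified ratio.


Given a:b = 4:12 and b:c = 10:8
Make b consistent. Multiply first ratio by 10: a:b = 40:120
Multiply second ratio by 12: b:c = 120:96
Now b = 120 in both, so a:b:c = 40:120:96
Therefore a:c = 40:96
Simplify by GCD: a:c = 5:12

5:12


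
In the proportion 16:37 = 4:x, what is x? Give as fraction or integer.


Setting up: 16/37 = 4/x
Cross multiply: 16 * x = 37 * 4
16x = 148
x = 148/16
x = 37/4

37/4


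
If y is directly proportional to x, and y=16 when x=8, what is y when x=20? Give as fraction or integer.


Direct proportion: y = kx
Find k: k = 16/8 = 2
Compute y at x=20: y = 2 * 20
y = 40

40


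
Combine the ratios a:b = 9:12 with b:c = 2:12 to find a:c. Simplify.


Given a:b = 9:12 and b:c = 2:12
Make b consistent. Multiply first ratio by 2: a:b = 18:24
Multiply second ratio by 12: b:c = 24:144
Now b = 24 in both, so a:b:c = 18:24:144
Therefore a:c = 18:144
Simplify by GCD: a:c = 1:8

1:8


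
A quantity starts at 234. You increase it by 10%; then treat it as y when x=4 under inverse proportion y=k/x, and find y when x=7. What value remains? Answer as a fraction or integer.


Start with 234.
Step 1: Increase by 10%: 234 * 110/100 = 1287/5
Step 2: Inverse prop: k = (1287/5)*4; new y = k/7 = 1287/5*4/7 = 5148/35
Final result = 5148/35

5148/35


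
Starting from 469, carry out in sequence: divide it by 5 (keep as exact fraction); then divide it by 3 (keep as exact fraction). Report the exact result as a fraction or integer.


Start with 469.
Step 1: Divide by 5: 469 / 5 = 469/5
Step 2: Divide by 3: 469/5 / 3 = 469/15
Final result = 469/15

469/15


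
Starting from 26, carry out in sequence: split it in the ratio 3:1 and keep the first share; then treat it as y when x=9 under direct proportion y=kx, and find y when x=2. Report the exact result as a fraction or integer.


Start with 26.
Step 1: Split 3:1, first share = 26 * 3/4 = 39/2
Step 2: Direct prop: k = (39/2)/9; new y = k*2 = 39/2*2/9 = 13/3
Final result = 13/3

13/3


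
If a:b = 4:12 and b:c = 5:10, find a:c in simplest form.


Given a:b = 4:12 and b:c = 5:10
Make b consistent. Multiply first ratio by 5: a:b = 20:60
Multiply second ratio by 12: b:c = 60:120
Now b = 60 in both, so a:b:c = 20:60:120
Therefore a:c = 20:120
Simplify by GCD: a:c = 1:6

1:6


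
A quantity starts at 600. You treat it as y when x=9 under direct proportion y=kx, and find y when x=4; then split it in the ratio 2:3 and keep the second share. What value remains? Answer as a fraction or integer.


Start with 600.
Step 1: Direct prop: k = (600)/9; new y = k*4 = 600*4/9 = 800/3
Step 2: Split 2:3, second share = 800/3 * 3/5 = 160
Final result = 160

160


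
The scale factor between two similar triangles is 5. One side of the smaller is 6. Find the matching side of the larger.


Similar triangles have proportional sides
Scale factor = 5
Smaller side = 6
Corresponding larger side = 6 * 5
= 30

30


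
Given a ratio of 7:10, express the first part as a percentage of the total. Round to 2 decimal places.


Total parts = 7 + 10 = 17
First part fraction = 7/17
Percentage = (7/17) * 100
= 0.411765 * 100
= 41.18%

41.18


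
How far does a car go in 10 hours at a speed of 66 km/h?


Using distance = speed * time
Speed = 66 km/h
Time = 10 hours
Distance = 66 * 10
= 660 km

660


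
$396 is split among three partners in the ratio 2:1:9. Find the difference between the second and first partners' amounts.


Total parts = 2 + 1 + 9 = 12
Value per part = 396 / 12 = 33
Shares: 2*33=66, 1*33=33, 9*33=297
Second share = 33, first share = 66
Difference = |33 - 66| = 33

33


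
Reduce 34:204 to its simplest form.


Find GCD(34, 204)
GCD = 34
Divide both by 34: 34/34 = 1, 204/34 = 6
Simplified ratio = 1:6

1:6


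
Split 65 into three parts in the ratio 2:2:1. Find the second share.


Ratio = 2:2:1
Total parts = 2 + 2 + 1 = 5
Value per part = 65 / 5 = 13
First share = 2 * 13 = 26
Middle share = 2 * 13 = 26
Third share = 1 * 13 = 13

26


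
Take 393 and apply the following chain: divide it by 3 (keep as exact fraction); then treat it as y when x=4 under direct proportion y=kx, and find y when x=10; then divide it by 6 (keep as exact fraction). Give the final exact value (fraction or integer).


Start with 393.
Step 1: Divide by 3: 393 / 3 = 131
Step 2: Direct prop: k = (131)/4; new y = k*10 = 131*10/4 = 655/2
Step 3: Divide by 6: 655/2 / 6 = 655/12
Final result = 655/12

655/12


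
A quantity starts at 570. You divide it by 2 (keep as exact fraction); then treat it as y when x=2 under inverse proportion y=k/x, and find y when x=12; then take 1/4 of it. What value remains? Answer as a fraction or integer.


Start with 570.
Step 1: Divide by 2: 570 / 2 = 285
Step 2: Inverse prop: k = (285)*2; new y = k/12 = 285*2/12 = 95/2
Step 3: Take 1/4: 95/2 * 1/4 = 95/8
Final result = 95/8

95/8


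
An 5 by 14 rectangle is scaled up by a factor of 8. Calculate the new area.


Original dimensions: 5 x 14
Enlargement factor = 8
New width = 5 * 8 = 40
New height = 14 * 8 = 112
New area = 40 * 112 = 4480

4480


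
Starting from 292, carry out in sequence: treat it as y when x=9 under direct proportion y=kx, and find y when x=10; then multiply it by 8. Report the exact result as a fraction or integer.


Start with 292.
Step 1: Direct prop: k = (292)/9; new y = k*10 = 292*10/9 = 2920/9
Step 2: Multiply by 8: 2920/9 * 8 = 23360/9
Final result = 23360/9

23360/9


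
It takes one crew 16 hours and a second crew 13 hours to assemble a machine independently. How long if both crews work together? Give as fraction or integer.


Rate of A = 1/16 job per hour
Rate of B = 1/13 job per hour
Combined rate = 1/16 + 1/13
Find common denominator: (13 + 16)/(16*13) = 29/208
Combined rate = 29/208 job per hour
Time together = 1 / (29/208) = 208/29 hours

208/29


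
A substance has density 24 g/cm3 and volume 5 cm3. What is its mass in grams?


Using mass = density * volume
Density = 24 g/cm3
Volume = 5 cm3
Mass = 24 * 5
= 120 g

120


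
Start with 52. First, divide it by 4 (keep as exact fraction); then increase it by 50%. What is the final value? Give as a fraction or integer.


Start with 52.
Step 1: Divide by 4: 52 / 4 = 13
Step 2: Increase by 50%: 13 * 150/100 = 39/2
Final result = 39/2

39/2


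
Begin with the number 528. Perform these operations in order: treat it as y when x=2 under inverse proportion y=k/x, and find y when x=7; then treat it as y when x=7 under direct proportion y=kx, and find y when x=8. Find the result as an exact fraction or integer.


Start with 528.
Step 1: Inverse prop: k = (528)*2; new y = k/7 = 528*2/7 = 1056/7
Step 2: Direct prop: k = (1056/7)/7; new y = k*8 = 1056/7*8/7 = 8448/49
Final result = 8448/49

8448/49


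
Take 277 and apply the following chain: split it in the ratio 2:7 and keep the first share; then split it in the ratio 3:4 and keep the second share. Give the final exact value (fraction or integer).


Start with 277.
Step 1: Split 2:7, first share = 277 * 2/9 = 554/9
Step 2: Split 3:4, second share = 554/9 * 4/7 = 2216/63
Final result = 2216/63

2216/63


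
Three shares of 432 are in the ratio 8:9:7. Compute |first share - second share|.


Total parts = 8 + 9 + 7 = 24
Value per part = 432 / 24 = 18
Shares: 8*18=144, 9*18=162, 7*18=126
First share = 144, second share = 162
Difference = |144 - 162| = 18

18


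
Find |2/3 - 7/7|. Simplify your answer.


Simplify: 2/3 = 2/3 and 7/7 = 1
Find common denominator: LCD = 3
Convert: 2/3 and 3/3
Difference = |2 - 3|/3 = 1/3
Simplified = 1/3

1/3


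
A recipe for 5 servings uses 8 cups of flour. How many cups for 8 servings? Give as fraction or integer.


Original: 8 cups for 5 servings
Target servings = 8
Scaling factor = 8/5
New amount = 8 * 8/5
= 64/5
= 64/5 cups

64/5


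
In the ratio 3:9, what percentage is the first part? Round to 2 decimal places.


Total parts = 3 + 9 = 12
First part fraction = 3/12
Percentage = (3/12) * 100
= 0.25 * 100
= 25.00%

25.00


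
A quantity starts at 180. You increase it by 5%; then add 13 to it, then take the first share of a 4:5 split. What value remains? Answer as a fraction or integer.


Start with 180.
Step 1: Increase by 5%: 180 * 105/100 = 189
Step 2: Add 13: 189+13=202; split 4:5 first = 202*4/9 = 808/9
Final result = 808/9

808/9


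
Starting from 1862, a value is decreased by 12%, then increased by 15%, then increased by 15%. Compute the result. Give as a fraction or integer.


Start: 1862
Step 1: decrease by 12% => multiply by 88/100
  1862 * 88/100 = 40964/25
Step 2: increase by 15% => multiply by 115/100
  40964/25 * 115/100 = 235543/125
Step 3: increase by 15% => multiply by 115/100
  235543/125 * 115/100 = 5417489/2500
Final value = 5417489/2500

5417489/2500


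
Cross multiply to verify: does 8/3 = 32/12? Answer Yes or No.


Cross multiply to check 8/3 = 32/12
Left cross product: 8 * 12 = 96
Right cross product: 3 * 32 = 96
96 = 96
Equal, so proportions match => Yes

Yes


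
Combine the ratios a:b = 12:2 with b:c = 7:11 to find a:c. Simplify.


Given a:b = 12:2 and b:c = 7:11
Make b consistent. Multiply first ratio by 7: a:b = 84:14
Multiply second ratio by 2: b:c = 14:22
Now b = 14 in both, so a:b:c = 84:14:22
Therefore a:c = 84:22
Simplify by GCD: a:c = 42:11

42:11


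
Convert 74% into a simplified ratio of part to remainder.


Part = 74%, Remainder = 26%
Ratio = 74:26
GCD(74, 26) = 2
Simplify: 37:13 = 37:13

37:13


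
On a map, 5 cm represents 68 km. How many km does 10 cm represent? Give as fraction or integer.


Map scale: 5 cm = 68 km
Measured distance on map = 10 cm
Set up proportion: 10 * 68 / 5
= 680 / 5
= 136 km

136


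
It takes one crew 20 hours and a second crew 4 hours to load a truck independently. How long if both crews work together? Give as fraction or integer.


Rate of A = 1/20 job per hour
Rate of B = 1/4 job per hour
Combined rate = 1/20 + 1/4
Find common denominator: (4 + 20)/(20*4) = 24/80
Combined rate = 3/10 job per hour
Time together = 1 / (3/10) = 10/3 hours

10/3


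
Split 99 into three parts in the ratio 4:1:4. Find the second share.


Ratio = 4:1:4
Total parts = 4 + 1 + 4 = 9
Value per part = 99 / 9 = 11
First share = 4 * 11 = 44
Middle share = 1 * 11 = 11
Third share = 4 * 11 = 44

11


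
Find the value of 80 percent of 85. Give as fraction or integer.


Compute 80% of 85
Convert percentage: 80% = 80/100
Multiply: 85 * 80/100
= 6800/100
= 68

68


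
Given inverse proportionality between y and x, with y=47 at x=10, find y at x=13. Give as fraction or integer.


Inverse proportion: y = k/x
Find k: k = 10 * 47 = 470
Compute y at x=13: y = 470/13
y = 470/13

470/13


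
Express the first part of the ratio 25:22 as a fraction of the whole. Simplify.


Total parts = 25 + 22 = 47
First part fraction = 25/47
Simplify: 25/47 = 25/47

25/47


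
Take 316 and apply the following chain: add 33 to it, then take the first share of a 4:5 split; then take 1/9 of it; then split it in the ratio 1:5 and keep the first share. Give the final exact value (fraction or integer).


Start with 316.
Step 1: Add 33: 316+33=349; split 4:5 first = 349*4/9 = 1396/9
Step 2: Take 1/9: 1396/9 * 1/9 = 1396/81
Step 3: Split 1:5, first share = 1396/81 * 1/6 = 698/243
Final result = 698/243

698/243


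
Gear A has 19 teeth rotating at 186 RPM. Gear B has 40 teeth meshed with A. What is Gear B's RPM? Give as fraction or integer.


Gear ratio: teeth_A * RPM_A = teeth_B * RPM_B
19 * 186 = 40 * RPM_B
3534 = 40 * RPM_B
RPM_B = 3534 / 40
RPM_B = 1767/20

1767/20


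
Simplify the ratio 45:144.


Find GCD(45, 144)
GCD = 9
Divide both by 9: 45/9 = 5, 144/9 = 16
Simplified ratio = 5:16

5:16


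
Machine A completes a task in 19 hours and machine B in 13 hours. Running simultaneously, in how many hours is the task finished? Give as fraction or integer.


Rate of A = 1/19 job per hour
Rate of B = 1/13 job per hour
Combined rate = 1/19 + 1/13
Find common denominator: (13 + 19)/(19*13) = 32/247
Combined rate = 32/247 job per hour
Time together = 1 / (32/247) = 247/32 hours

247/32


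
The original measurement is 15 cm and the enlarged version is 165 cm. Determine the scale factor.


Original length = 15 cm
Scaled length = 165 cm
Scale factor = 165 / 15
= 11

11


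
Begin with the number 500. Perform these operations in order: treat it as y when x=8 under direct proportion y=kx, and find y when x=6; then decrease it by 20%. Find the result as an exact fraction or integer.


Start with 500.
Step 1: Direct prop: k = (500)/8; new y = k*6 = 500*6/8 = 375
Step 2: Decrease by 20%: 375 * 80/100 = 300
Final result = 300

300


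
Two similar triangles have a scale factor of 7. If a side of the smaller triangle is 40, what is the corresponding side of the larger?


Similar triangles have proportional sides
Scale factor = 7
Smaller side = 40
Corresponding larger side = 40 * 7
= 280

280


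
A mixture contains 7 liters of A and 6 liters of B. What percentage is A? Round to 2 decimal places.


Volume of A = 7 L
Volume of B = 6 L
Total volume = 7 + 6 = 13 L
Percentage of A = (7/13) * 100
= 53.85%

53.85


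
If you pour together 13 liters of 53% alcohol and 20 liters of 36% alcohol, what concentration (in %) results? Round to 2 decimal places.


Solute in mixture 1 = 53% of 13 L = 13*53/100 = 689/100 L
Solute in mixture 2 = 36% of 20 L = 20*36/100 = 36/5 L
Total solute = 689/100 + 36/5 = 1409/100 L
Total volume = 13 + 20 = 33 L
Final concentration = 1409/100/33 * 100 = 42.70%

42.70


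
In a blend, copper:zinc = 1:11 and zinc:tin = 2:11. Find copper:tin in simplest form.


Given a:b = 1:11 and b:c = 2:11
Make b consistent. Multiply first ratio by 2: a:b = 2:22
Multiply second ratio by 11: b:c = 22:121
Now b = 22 in both, so a:b:c = 2:22:121
Therefore a:c = 2:121
Simplify by GCD: a:c = 2:121

2:121


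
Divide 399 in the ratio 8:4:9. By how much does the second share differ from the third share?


Total parts = 8 + 4 + 9 = 21
Value per part = 399 / 21 = 19
Shares: 8*19=152, 4*19=76, 9*19=171
Second share = 76, third share = 171
Difference = |76 - 171| = 95

95


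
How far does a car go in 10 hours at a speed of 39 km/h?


Using distance = speed * time
Speed = 39 km/h
Time = 10 hours
Distance = 39 * 10
= 390 km

390


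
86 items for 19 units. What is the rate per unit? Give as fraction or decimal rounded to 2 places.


Total items = 86
Number of units = 19
Unit rate = 86 / 19
= 4.53 items per unit

4.53


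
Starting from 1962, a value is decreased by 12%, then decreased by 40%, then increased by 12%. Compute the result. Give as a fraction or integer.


Start: 1962
Step 1: decrease by 12% => multiply by 88/100
  1962 * 88/100 = 43164/25
Step 2: decrease by 40% => multiply by 60/100
  43164/25 * 60/100 = 129492/125
Step 3: increase by 12% => multiply by 112/100
  129492/125 * 112/100 = 3625776/3125
Final value = 3625776/3125

3625776/3125


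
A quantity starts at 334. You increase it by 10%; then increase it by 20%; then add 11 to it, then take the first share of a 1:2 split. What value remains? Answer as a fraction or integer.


Start with 334.
Step 1: Increase by 10%: 334 * 110/100 = 1837/5
Step 2: Increase by 20%: 1837/5 * 120/100 = 11022/25
Step 3: Add 11: 11022/25+11=11297/25; split 1:2 first = 11297/25*1/3 = 11297/75
Final result = 11297/75

11297/75


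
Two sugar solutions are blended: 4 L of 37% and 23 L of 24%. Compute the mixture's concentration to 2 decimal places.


Solute in mixture 1 = 37% of 4 L = 4*37/100 = 37/25 L
Solute in mixture 2 = 24% of 23 L = 23*24/100 = 138/25 L
Total solute = 37/25 + 138/25 = 7 L
Total volume = 4 + 23 = 27 L
Final concentration = 7/27 * 100 = 25.93%

25.93


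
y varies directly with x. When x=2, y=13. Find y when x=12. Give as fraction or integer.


Direct proportion: y = kx
Find k: k = 13/2 = 13/2
Compute y at x=12: y = 13/2 * 12
y = 78

78


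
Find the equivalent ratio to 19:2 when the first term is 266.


Original ratio: 19:2
First term target: 266
Scale factor = 266 / 19 = 14
Multiply second term: 2 * 14 = 28
Equivalent ratio = 266:28

266:28


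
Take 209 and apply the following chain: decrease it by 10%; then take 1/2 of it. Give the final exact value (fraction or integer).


Start with 209.
Step 1: Decrease by 10%: 209 * 90/100 = 1881/10
Step 2: Take 1/2: 1881/10 * 1/2 = 1881/20
Final result = 1881/20

1881/20


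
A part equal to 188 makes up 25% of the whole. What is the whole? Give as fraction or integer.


Given: 188 is 25% of the whole
Set up: 188 = 25/100 * whole
whole = 188 * 100 / 25
whole = 18800 / 25
whole = 752

752
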